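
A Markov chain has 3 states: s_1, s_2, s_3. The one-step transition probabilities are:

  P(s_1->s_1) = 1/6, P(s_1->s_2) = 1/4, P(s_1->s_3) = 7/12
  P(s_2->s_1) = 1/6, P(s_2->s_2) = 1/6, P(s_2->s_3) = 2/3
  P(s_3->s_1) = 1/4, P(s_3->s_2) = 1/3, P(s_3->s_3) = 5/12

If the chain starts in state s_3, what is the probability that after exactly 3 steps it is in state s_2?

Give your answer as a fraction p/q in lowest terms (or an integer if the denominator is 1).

Computing P^3 by repeated multiplication:
P^1 =
  s_1: [1/6, 1/4, 7/12]
  s_2: [1/6, 1/6, 2/3]
  s_3: [1/4, 1/3, 5/12]
P^2 =
  s_1: [31/144, 5/18, 73/144]
  s_2: [2/9, 7/24, 35/72]
  s_3: [29/144, 37/144, 13/24]
P^3 =
  s_1: [361/1728, 155/576, 451/864]
  s_2: [179/864, 115/432, 455/864]
  s_3: [61/288, 473/1728, 889/1728]

(P^3)[s_3 -> s_2] = 473/1728

Answer: 473/1728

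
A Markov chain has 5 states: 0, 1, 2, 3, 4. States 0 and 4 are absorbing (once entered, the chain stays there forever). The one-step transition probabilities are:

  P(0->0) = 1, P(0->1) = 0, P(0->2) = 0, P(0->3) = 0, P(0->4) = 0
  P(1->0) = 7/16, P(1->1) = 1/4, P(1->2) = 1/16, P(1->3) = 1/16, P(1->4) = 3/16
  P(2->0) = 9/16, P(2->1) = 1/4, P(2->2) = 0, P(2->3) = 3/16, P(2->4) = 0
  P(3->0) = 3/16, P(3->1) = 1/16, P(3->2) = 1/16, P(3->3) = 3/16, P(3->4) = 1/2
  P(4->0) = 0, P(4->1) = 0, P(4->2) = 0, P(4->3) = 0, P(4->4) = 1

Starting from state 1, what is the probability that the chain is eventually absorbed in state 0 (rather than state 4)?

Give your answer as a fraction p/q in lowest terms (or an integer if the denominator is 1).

Answer: 1618/2385

Derivation:
Let a_i = P(absorbed in 0 | start in state i).
Boundary conditions: a_0 = 1, a_4 = 0.
For each transient state i, a_i = sum_j P(i->j) * a_j:
  a_1 = 7/16*a_0 + 1/4*a_1 + 1/16*a_2 + 1/16*a_3 + 3/16*a_4
  a_2 = 9/16*a_0 + 1/4*a_1 + 0*a_2 + 3/16*a_3 + 0*a_4
  a_3 = 3/16*a_0 + 1/16*a_1 + 1/16*a_2 + 3/16*a_3 + 1/2*a_4

Substituting a_0 = 1 and a_4 = 0, rearrange to (I - Q) a = r where r[i] = P(i -> 0):
  [3/4, -1/16, -1/16] . (a_1, a_2, a_3) = 7/16
  [-1/4, 1, -3/16] . (a_1, a_2, a_3) = 9/16
  [-1/16, -1/16, 13/16] . (a_1, a_2, a_3) = 3/16

Solving yields:
  a_1 = 1618/2385
  a_2 = 380/477
  a_3 = 821/2385

Starting state is 1, so the absorption probability is a_1 = 1618/2385.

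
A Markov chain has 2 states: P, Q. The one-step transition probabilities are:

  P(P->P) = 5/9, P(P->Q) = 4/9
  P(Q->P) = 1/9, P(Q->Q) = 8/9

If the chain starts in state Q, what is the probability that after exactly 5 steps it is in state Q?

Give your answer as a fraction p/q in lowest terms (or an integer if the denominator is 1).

Answer: 47444/59049

Derivation:
Computing P^5 by repeated multiplication:
P^1 =
  P: [5/9, 4/9]
  Q: [1/9, 8/9]
P^2 =
  P: [29/81, 52/81]
  Q: [13/81, 68/81]
P^3 =
  P: [197/729, 532/729]
  Q: [133/729, 596/729]
P^4 =
  P: [1517/6561, 5044/6561]
  Q: [1261/6561, 5300/6561]
P^5 =
  P: [12629/59049, 46420/59049]
  Q: [11605/59049, 47444/59049]

(P^5)[Q -> Q] = 47444/59049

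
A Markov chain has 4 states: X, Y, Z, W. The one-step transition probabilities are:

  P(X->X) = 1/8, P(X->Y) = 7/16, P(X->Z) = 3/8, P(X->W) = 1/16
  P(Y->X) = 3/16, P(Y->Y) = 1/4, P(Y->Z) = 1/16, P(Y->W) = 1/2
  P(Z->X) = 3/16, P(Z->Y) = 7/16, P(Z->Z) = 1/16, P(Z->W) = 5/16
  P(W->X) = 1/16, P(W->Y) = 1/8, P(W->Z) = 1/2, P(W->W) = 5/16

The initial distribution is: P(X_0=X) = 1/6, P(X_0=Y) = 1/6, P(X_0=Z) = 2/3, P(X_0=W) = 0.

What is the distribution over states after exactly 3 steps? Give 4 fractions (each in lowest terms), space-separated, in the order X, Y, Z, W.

Answer: 3337/24576 6877/24576 197/768 1343/4096

Derivation:
Propagating the distribution step by step (d_{t+1} = d_t * P):
d_0 = (X=1/6, Y=1/6, Z=2/3, W=0)
  d_1[X] = 1/6*1/8 + 1/6*3/16 + 2/3*3/16 + 0*1/16 = 17/96
  d_1[Y] = 1/6*7/16 + 1/6*1/4 + 2/3*7/16 + 0*1/8 = 13/32
  d_1[Z] = 1/6*3/8 + 1/6*1/16 + 2/3*1/16 + 0*1/2 = 11/96
  d_1[W] = 1/6*1/16 + 1/6*1/2 + 2/3*5/16 + 0*5/16 = 29/96
d_1 = (X=17/96, Y=13/32, Z=11/96, W=29/96)
  d_2[X] = 17/96*1/8 + 13/32*3/16 + 11/96*3/16 + 29/96*1/16 = 71/512
  d_2[Y] = 17/96*7/16 + 13/32*1/4 + 11/96*7/16 + 29/96*1/8 = 205/768
  d_2[Z] = 17/96*3/8 + 13/32*1/16 + 11/96*1/16 + 29/96*1/2 = 1/4
  d_2[W] = 17/96*1/16 + 13/32*1/2 + 11/96*5/16 + 29/96*5/16 = 529/1536
d_2 = (X=71/512, Y=205/768, Z=1/4, W=529/1536)
  d_3[X] = 71/512*1/8 + 205/768*3/16 + 1/4*3/16 + 529/1536*1/16 = 3337/24576
  d_3[Y] = 71/512*7/16 + 205/768*1/4 + 1/4*7/16 + 529/1536*1/8 = 6877/24576
  d_3[Z] = 71/512*3/8 + 205/768*1/16 + 1/4*1/16 + 529/1536*1/2 = 197/768
  d_3[W] = 71/512*1/16 + 205/768*1/2 + 1/4*5/16 + 529/1536*5/16 = 1343/4096
d_3 = (X=3337/24576, Y=6877/24576, Z=197/768, W=1343/4096)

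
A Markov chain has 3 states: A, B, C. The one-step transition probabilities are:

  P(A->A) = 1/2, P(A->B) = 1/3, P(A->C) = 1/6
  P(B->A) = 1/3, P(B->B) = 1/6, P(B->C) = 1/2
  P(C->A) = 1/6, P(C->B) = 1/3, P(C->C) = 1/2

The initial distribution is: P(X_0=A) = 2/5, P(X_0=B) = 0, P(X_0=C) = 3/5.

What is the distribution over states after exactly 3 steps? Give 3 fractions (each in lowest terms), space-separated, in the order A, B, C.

Propagating the distribution step by step (d_{t+1} = d_t * P):
d_0 = (A=2/5, B=0, C=3/5)
  d_1[A] = 2/5*1/2 + 0*1/3 + 3/5*1/6 = 3/10
  d_1[B] = 2/5*1/3 + 0*1/6 + 3/5*1/3 = 1/3
  d_1[C] = 2/5*1/6 + 0*1/2 + 3/5*1/2 = 11/30
d_1 = (A=3/10, B=1/3, C=11/30)
  d_2[A] = 3/10*1/2 + 1/3*1/3 + 11/30*1/6 = 29/90
  d_2[B] = 3/10*1/3 + 1/3*1/6 + 11/30*1/3 = 5/18
  d_2[C] = 3/10*1/6 + 1/3*1/2 + 11/30*1/2 = 2/5
d_2 = (A=29/90, B=5/18, C=2/5)
  d_3[A] = 29/90*1/2 + 5/18*1/3 + 2/5*1/6 = 173/540
  d_3[B] = 29/90*1/3 + 5/18*1/6 + 2/5*1/3 = 31/108
  d_3[C] = 29/90*1/6 + 5/18*1/2 + 2/5*1/2 = 53/135
d_3 = (A=173/540, B=31/108, C=53/135)

Answer: 173/540 31/108 53/135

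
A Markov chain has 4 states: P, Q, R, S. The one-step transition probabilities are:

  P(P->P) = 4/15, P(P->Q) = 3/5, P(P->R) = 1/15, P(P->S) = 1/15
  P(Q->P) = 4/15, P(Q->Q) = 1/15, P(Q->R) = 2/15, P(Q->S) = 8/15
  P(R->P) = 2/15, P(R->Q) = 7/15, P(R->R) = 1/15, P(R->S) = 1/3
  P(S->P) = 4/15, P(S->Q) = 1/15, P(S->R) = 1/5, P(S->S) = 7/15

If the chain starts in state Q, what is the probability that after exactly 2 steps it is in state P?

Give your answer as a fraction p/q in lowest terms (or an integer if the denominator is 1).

Answer: 56/225

Derivation:
Computing P^2 by repeated multiplication:
P^1 =
  P: [4/15, 3/5, 1/15, 1/15]
  Q: [4/15, 1/15, 2/15, 8/15]
  R: [2/15, 7/15, 1/15, 1/3]
  S: [4/15, 1/15, 1/5, 7/15]
P^2 =
  P: [58/225, 53/225, 26/225, 88/225]
  Q: [56/225, 59/225, 32/225, 26/75]
  R: [58/225, 37/225, 32/225, 98/225]
  S: [6/25, 13/45, 2/15, 76/225]

(P^2)[Q -> P] = 56/225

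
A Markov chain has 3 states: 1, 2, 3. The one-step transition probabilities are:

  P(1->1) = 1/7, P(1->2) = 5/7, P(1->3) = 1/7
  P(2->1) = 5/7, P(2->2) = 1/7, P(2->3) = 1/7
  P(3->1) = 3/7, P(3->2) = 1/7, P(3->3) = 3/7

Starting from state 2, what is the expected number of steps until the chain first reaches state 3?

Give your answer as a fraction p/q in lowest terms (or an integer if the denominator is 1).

Answer: 7

Derivation:
Let h_i = expected steps to first reach 3 from state i.
Boundary: h_3 = 0.
First-step equations for the other states:
  h_1 = 1 + 1/7*h_1 + 5/7*h_2 + 1/7*h_3
  h_2 = 1 + 5/7*h_1 + 1/7*h_2 + 1/7*h_3

Substituting h_3 = 0 and rearranging gives the linear system (I - Q) h = 1:
  [6/7, -5/7] . (h_1, h_2) = 1
  [-5/7, 6/7] . (h_1, h_2) = 1

Solving yields:
  h_1 = 7
  h_2 = 7

Starting state is 2, so the expected hitting time is h_2 = 7.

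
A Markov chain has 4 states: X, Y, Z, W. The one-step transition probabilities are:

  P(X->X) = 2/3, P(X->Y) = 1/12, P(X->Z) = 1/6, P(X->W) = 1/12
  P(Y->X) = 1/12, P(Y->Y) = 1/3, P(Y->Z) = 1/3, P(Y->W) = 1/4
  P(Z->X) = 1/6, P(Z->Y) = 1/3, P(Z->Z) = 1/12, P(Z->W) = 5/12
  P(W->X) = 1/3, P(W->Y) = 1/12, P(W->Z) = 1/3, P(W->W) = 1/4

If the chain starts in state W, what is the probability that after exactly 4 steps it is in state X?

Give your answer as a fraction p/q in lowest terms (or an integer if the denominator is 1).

Computing P^4 by repeated multiplication:
P^1 =
  X: [2/3, 1/12, 1/6, 1/12]
  Y: [1/12, 1/3, 1/3, 1/4]
  Z: [1/6, 1/3, 1/12, 5/12]
  W: [1/3, 1/12, 1/3, 1/4]
P^2 =
  X: [73/144, 7/48, 13/72, 1/6]
  Y: [2/9, 1/4, 17/72, 7/24]
  Z: [7/24, 3/16, 41/144, 17/72]
  W: [53/144, 3/16, 7/36, 1/4]
P^3 =
  X: [251/576, 95/576, 11/54, 169/864]
  Y: [11/36, 59/288, 205/864, 109/432]
  Z: [581/1728, 29/144, 41/192, 215/864]
  W: [217/576, 103/576, 193/864, 191/864]
P^4 =
  X: [8365/20736, 1213/6912, 725/3456, 2191/10368]
  Y: [3571/10368, 335/1728, 257/1152, 1237/5184]
  Z: [3727/10368, 431/2304, 4643/20736, 595/2592]
  W: [7817/20736, 1271/6912, 371/1728, 2327/10368]

(P^4)[W -> X] = 7817/20736

Answer: 7817/20736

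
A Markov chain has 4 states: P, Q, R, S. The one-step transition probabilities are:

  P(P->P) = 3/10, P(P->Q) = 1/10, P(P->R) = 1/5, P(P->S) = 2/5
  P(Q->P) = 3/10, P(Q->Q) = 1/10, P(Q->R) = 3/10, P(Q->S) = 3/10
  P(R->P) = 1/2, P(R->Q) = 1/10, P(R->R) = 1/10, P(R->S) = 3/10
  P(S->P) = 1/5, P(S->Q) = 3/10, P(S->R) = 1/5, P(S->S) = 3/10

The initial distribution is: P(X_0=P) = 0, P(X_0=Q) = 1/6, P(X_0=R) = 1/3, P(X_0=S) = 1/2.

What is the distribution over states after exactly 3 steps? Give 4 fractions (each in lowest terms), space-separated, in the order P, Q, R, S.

Answer: 1843/6000 499/3000 47/240 124/375

Derivation:
Propagating the distribution step by step (d_{t+1} = d_t * P):
d_0 = (P=0, Q=1/6, R=1/3, S=1/2)
  d_1[P] = 0*3/10 + 1/6*3/10 + 1/3*1/2 + 1/2*1/5 = 19/60
  d_1[Q] = 0*1/10 + 1/6*1/10 + 1/3*1/10 + 1/2*3/10 = 1/5
  d_1[R] = 0*1/5 + 1/6*3/10 + 1/3*1/10 + 1/2*1/5 = 11/60
  d_1[S] = 0*2/5 + 1/6*3/10 + 1/3*3/10 + 1/2*3/10 = 3/10
d_1 = (P=19/60, Q=1/5, R=11/60, S=3/10)
  d_2[P] = 19/60*3/10 + 1/5*3/10 + 11/60*1/2 + 3/10*1/5 = 23/75
  d_2[Q] = 19/60*1/10 + 1/5*1/10 + 11/60*1/10 + 3/10*3/10 = 4/25
  d_2[R] = 19/60*1/5 + 1/5*3/10 + 11/60*1/10 + 3/10*1/5 = 121/600
  d_2[S] = 19/60*2/5 + 1/5*3/10 + 11/60*3/10 + 3/10*3/10 = 199/600
d_2 = (P=23/75, Q=4/25, R=121/600, S=199/600)
  d_3[P] = 23/75*3/10 + 4/25*3/10 + 121/600*1/2 + 199/600*1/5 = 1843/6000
  d_3[Q] = 23/75*1/10 + 4/25*1/10 + 121/600*1/10 + 199/600*3/10 = 499/3000
  d_3[R] = 23/75*1/5 + 4/25*3/10 + 121/600*1/10 + 199/600*1/5 = 47/240
  d_3[S] = 23/75*2/5 + 4/25*3/10 + 121/600*3/10 + 199/600*3/10 = 124/375
d_3 = (P=1843/6000, Q=499/3000, R=47/240, S=124/375)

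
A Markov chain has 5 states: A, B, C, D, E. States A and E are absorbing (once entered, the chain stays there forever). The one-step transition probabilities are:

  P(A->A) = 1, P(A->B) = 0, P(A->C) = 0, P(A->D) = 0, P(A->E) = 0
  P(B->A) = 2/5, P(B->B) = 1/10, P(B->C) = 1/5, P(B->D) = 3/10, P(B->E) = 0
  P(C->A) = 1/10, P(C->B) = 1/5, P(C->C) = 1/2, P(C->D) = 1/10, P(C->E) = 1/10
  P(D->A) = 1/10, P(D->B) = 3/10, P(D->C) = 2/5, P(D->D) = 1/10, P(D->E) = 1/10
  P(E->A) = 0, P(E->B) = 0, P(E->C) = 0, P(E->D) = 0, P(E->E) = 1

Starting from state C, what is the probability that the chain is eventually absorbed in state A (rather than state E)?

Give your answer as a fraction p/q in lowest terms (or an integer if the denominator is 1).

Answer: 57/86

Derivation:
Let a_i = P(absorbed in A | start in state i).
Boundary conditions: a_A = 1, a_E = 0.
For each transient state i, a_i = sum_j P(i->j) * a_j:
  a_B = 2/5*a_A + 1/10*a_B + 1/5*a_C + 3/10*a_D + 0*a_E
  a_C = 1/10*a_A + 1/5*a_B + 1/2*a_C + 1/10*a_D + 1/10*a_E
  a_D = 1/10*a_A + 3/10*a_B + 2/5*a_C + 1/10*a_D + 1/10*a_E

Substituting a_A = 1 and a_E = 0, rearrange to (I - Q) a = r where r[i] = P(i -> A):
  [9/10, -1/5, -3/10] . (a_B, a_C, a_D) = 2/5
  [-1/5, 1/2, -1/10] . (a_B, a_C, a_D) = 1/10
  [-3/10, -2/5, 9/10] . (a_B, a_C, a_D) = 1/10

Solving yields:
  a_B = 211/258
  a_C = 57/86
  a_D = 175/258

Starting state is C, so the absorption probability is a_C = 57/86.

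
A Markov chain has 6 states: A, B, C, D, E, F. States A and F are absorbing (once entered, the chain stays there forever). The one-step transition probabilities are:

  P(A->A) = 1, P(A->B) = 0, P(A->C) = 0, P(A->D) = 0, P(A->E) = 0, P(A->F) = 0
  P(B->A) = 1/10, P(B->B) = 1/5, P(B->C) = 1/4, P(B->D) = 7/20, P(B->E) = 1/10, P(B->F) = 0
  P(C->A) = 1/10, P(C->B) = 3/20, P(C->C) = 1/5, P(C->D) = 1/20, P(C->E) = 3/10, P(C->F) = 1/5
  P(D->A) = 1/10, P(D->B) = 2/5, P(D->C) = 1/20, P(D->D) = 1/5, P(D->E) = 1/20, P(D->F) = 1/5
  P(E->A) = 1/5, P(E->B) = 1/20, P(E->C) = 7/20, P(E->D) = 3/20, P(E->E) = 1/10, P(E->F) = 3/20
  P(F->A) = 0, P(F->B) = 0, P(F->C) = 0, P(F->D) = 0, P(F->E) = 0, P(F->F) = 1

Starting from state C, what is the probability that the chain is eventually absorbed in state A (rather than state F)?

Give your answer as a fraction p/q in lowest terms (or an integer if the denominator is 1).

Answer: 3366/7757

Derivation:
Let a_i = P(absorbed in A | start in state i).
Boundary conditions: a_A = 1, a_F = 0.
For each transient state i, a_i = sum_j P(i->j) * a_j:
  a_B = 1/10*a_A + 1/5*a_B + 1/4*a_C + 7/20*a_D + 1/10*a_E + 0*a_F
  a_C = 1/10*a_A + 3/20*a_B + 1/5*a_C + 1/20*a_D + 3/10*a_E + 1/5*a_F
  a_D = 1/10*a_A + 2/5*a_B + 1/20*a_C + 1/5*a_D + 1/20*a_E + 1/5*a_F
  a_E = 1/5*a_A + 1/20*a_B + 7/20*a_C + 3/20*a_D + 1/10*a_E + 3/20*a_F

Substituting a_A = 1 and a_F = 0, rearrange to (I - Q) a = r where r[i] = P(i -> A):
  [4/5, -1/4, -7/20, -1/10] . (a_B, a_C, a_D, a_E) = 1/10
  [-3/20, 4/5, -1/20, -3/10] . (a_B, a_C, a_D, a_E) = 1/10
  [-2/5, -1/20, 4/5, -1/20] . (a_B, a_C, a_D, a_E) = 1/10
  [-1/20, -7/20, -3/20, 9/10] . (a_B, a_C, a_D, a_E) = 1/5

Solving yields:
  a_B = 3994/7757
  a_C = 3366/7757
  a_D = 3416/7757
  a_E = 3824/7757

Starting state is C, so the absorption probability is a_C = 3366/7757.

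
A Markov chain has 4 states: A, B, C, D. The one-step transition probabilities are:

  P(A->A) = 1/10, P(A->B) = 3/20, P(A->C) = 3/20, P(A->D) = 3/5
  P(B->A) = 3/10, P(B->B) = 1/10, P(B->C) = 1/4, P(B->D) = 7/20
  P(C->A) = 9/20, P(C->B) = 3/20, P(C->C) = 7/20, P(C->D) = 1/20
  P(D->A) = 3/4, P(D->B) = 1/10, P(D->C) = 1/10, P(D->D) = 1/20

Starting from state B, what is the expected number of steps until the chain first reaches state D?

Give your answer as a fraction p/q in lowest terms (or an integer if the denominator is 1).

Answer: 2920/1011

Derivation:
Let h_i = expected steps to first reach D from state i.
Boundary: h_D = 0.
First-step equations for the other states:
  h_A = 1 + 1/10*h_A + 3/20*h_B + 3/20*h_C + 3/5*h_D
  h_B = 1 + 3/10*h_A + 1/10*h_B + 1/4*h_C + 7/20*h_D
  h_C = 1 + 9/20*h_A + 3/20*h_B + 7/20*h_C + 1/20*h_D

Substituting h_D = 0 and rearranging gives the linear system (I - Q) h = 1:
  [9/10, -3/20, -3/20] . (h_A, h_B, h_C) = 1
  [-3/10, 9/10, -1/4] . (h_A, h_B, h_C) = 1
  [-9/20, -3/20, 13/20] . (h_A, h_B, h_C) = 1

Solving yields:
  h_A = 2240/1011
  h_B = 2920/1011
  h_C = 1260/337

Starting state is B, so the expected hitting time is h_B = 2920/1011.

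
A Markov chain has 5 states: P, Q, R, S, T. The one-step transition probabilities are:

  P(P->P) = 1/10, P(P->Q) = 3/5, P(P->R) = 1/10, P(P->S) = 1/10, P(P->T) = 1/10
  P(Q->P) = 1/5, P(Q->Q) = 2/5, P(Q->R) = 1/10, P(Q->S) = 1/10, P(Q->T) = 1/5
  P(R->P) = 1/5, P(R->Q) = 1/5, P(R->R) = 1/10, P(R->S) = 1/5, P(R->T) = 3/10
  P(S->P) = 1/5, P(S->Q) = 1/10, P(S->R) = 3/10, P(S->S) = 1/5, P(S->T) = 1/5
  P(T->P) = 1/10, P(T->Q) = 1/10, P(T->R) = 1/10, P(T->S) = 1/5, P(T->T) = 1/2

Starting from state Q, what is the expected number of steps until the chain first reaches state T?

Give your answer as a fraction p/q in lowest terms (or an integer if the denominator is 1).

Answer: 880/171

Derivation:
Let h_i = expected steps to first reach T from state i.
Boundary: h_T = 0.
First-step equations for the other states:
  h_P = 1 + 1/10*h_P + 3/5*h_Q + 1/10*h_R + 1/10*h_S + 1/10*h_T
  h_Q = 1 + 1/5*h_P + 2/5*h_Q + 1/10*h_R + 1/10*h_S + 1/5*h_T
  h_R = 1 + 1/5*h_P + 1/5*h_Q + 1/10*h_R + 1/5*h_S + 3/10*h_T
  h_S = 1 + 1/5*h_P + 1/10*h_Q + 3/10*h_R + 1/5*h_S + 1/5*h_T

Substituting h_T = 0 and rearranging gives the linear system (I - Q) h = 1:
  [9/10, -3/5, -1/10, -1/10] . (h_P, h_Q, h_R, h_S) = 1
  [-1/5, 3/5, -1/10, -1/10] . (h_P, h_Q, h_R, h_S) = 1
  [-1/5, -1/5, 9/10, -1/5] . (h_P, h_Q, h_R, h_S) = 1
  [-1/5, -1/10, -3/10, 4/5] . (h_P, h_Q, h_R, h_S) = 1

Solving yields:
  h_P = 320/57
  h_Q = 880/171
  h_R = 790/171
  h_S = 860/171

Starting state is Q, so the expected hitting time is h_Q = 880/171.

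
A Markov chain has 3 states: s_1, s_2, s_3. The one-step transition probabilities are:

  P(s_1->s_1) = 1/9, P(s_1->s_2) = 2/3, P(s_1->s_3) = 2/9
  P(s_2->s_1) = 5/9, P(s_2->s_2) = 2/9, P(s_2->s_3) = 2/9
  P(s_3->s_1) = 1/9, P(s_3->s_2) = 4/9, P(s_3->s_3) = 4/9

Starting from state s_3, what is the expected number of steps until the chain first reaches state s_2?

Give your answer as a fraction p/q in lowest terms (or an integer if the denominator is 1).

Let h_i = expected steps to first reach s_2 from state i.
Boundary: h_s_2 = 0.
First-step equations for the other states:
  h_s_1 = 1 + 1/9*h_s_1 + 2/3*h_s_2 + 2/9*h_s_3
  h_s_3 = 1 + 1/9*h_s_1 + 4/9*h_s_2 + 4/9*h_s_3

Substituting h_s_2 = 0 and rearranging gives the linear system (I - Q) h = 1:
  [8/9, -2/9] . (h_s_1, h_s_3) = 1
  [-1/9, 5/9] . (h_s_1, h_s_3) = 1

Solving yields:
  h_s_1 = 63/38
  h_s_3 = 81/38

Starting state is s_3, so the expected hitting time is h_s_3 = 81/38.

Answer: 81/38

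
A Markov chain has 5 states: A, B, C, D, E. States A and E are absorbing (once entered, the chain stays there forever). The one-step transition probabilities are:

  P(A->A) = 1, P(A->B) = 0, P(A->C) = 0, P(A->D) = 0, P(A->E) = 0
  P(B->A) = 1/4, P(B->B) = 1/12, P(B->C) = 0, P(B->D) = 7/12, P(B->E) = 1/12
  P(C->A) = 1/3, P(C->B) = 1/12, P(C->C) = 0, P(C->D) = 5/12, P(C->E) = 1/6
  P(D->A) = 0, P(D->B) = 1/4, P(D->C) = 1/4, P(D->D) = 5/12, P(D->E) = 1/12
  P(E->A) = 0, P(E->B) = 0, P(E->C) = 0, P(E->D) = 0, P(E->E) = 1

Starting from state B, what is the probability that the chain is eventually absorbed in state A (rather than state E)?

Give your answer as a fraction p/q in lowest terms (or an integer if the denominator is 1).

Answer: 97/162

Derivation:
Let a_i = P(absorbed in A | start in state i).
Boundary conditions: a_A = 1, a_E = 0.
For each transient state i, a_i = sum_j P(i->j) * a_j:
  a_B = 1/4*a_A + 1/12*a_B + 0*a_C + 7/12*a_D + 1/12*a_E
  a_C = 1/3*a_A + 1/12*a_B + 0*a_C + 5/12*a_D + 1/6*a_E
  a_D = 0*a_A + 1/4*a_B + 1/4*a_C + 5/12*a_D + 1/12*a_E

Substituting a_A = 1 and a_E = 0, rearrange to (I - Q) a = r where r[i] = P(i -> A):
  [11/12, 0, -7/12] . (a_B, a_C, a_D) = 1/4
  [-1/12, 1, -5/12] . (a_B, a_C, a_D) = 1/3
  [-1/4, -1/4, 7/12] . (a_B, a_C, a_D) = 0

Solving yields:
  a_B = 97/162
  a_C = 145/243
  a_D = 83/162

Starting state is B, so the absorption probability is a_B = 97/162.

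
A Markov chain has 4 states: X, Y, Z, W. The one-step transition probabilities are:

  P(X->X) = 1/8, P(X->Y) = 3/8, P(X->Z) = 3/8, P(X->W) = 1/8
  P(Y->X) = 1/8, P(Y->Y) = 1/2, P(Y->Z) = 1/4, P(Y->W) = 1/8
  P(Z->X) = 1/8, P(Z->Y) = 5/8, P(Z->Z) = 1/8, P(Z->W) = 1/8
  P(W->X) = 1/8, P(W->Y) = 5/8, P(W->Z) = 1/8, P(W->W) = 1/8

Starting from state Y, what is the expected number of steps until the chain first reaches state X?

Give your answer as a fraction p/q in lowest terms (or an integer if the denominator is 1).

Answer: 8

Derivation:
Let h_i = expected steps to first reach X from state i.
Boundary: h_X = 0.
First-step equations for the other states:
  h_Y = 1 + 1/8*h_X + 1/2*h_Y + 1/4*h_Z + 1/8*h_W
  h_Z = 1 + 1/8*h_X + 5/8*h_Y + 1/8*h_Z + 1/8*h_W
  h_W = 1 + 1/8*h_X + 5/8*h_Y + 1/8*h_Z + 1/8*h_W

Substituting h_X = 0 and rearranging gives the linear system (I - Q) h = 1:
  [1/2, -1/4, -1/8] . (h_Y, h_Z, h_W) = 1
  [-5/8, 7/8, -1/8] . (h_Y, h_Z, h_W) = 1
  [-5/8, -1/8, 7/8] . (h_Y, h_Z, h_W) = 1

Solving yields:
  h_Y = 8
  h_Z = 8
  h_W = 8

Starting state is Y, so the expected hitting time is h_Y = 8.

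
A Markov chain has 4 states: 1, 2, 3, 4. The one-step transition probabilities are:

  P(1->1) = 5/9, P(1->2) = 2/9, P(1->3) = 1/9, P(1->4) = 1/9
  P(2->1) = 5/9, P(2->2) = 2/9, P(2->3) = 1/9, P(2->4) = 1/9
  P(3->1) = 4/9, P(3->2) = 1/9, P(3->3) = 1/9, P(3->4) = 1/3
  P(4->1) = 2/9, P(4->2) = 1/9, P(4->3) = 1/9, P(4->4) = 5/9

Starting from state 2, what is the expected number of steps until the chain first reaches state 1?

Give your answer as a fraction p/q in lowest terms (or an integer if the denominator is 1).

Let h_i = expected steps to first reach 1 from state i.
Boundary: h_1 = 0.
First-step equations for the other states:
  h_2 = 1 + 5/9*h_1 + 2/9*h_2 + 1/9*h_3 + 1/9*h_4
  h_3 = 1 + 4/9*h_1 + 1/9*h_2 + 1/9*h_3 + 1/3*h_4
  h_4 = 1 + 2/9*h_1 + 1/9*h_2 + 1/9*h_3 + 5/9*h_4

Substituting h_1 = 0 and rearranging gives the linear system (I - Q) h = 1:
  [7/9, -1/9, -1/9] . (h_2, h_3, h_4) = 1
  [-1/9, 8/9, -1/3] . (h_2, h_3, h_4) = 1
  [-1/9, -1/9, 4/9] . (h_2, h_3, h_4) = 1

Solving yields:
  h_2 = 405/187
  h_3 = 504/187
  h_4 = 648/187

Starting state is 2, so the expected hitting time is h_2 = 405/187.

Answer: 405/187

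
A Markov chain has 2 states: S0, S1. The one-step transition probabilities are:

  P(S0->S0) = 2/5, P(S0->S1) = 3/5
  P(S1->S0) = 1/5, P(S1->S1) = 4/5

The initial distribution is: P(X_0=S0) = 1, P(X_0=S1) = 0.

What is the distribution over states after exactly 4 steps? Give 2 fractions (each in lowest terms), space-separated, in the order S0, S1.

Propagating the distribution step by step (d_{t+1} = d_t * P):
d_0 = (S0=1, S1=0)
  d_1[S0] = 1*2/5 + 0*1/5 = 2/5
  d_1[S1] = 1*3/5 + 0*4/5 = 3/5
d_1 = (S0=2/5, S1=3/5)
  d_2[S0] = 2/5*2/5 + 3/5*1/5 = 7/25
  d_2[S1] = 2/5*3/5 + 3/5*4/5 = 18/25
d_2 = (S0=7/25, S1=18/25)
  d_3[S0] = 7/25*2/5 + 18/25*1/5 = 32/125
  d_3[S1] = 7/25*3/5 + 18/25*4/5 = 93/125
d_3 = (S0=32/125, S1=93/125)
  d_4[S0] = 32/125*2/5 + 93/125*1/5 = 157/625
  d_4[S1] = 32/125*3/5 + 93/125*4/5 = 468/625
d_4 = (S0=157/625, S1=468/625)

Answer: 157/625 468/625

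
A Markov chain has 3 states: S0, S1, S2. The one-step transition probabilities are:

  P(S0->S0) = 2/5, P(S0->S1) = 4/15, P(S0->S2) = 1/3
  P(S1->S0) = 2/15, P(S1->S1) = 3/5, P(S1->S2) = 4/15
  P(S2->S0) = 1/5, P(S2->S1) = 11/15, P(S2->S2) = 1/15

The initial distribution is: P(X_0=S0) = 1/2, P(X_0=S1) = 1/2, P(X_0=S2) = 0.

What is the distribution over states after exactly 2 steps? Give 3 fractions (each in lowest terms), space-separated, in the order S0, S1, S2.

Answer: 101/450 124/225 101/450

Derivation:
Propagating the distribution step by step (d_{t+1} = d_t * P):
d_0 = (S0=1/2, S1=1/2, S2=0)
  d_1[S0] = 1/2*2/5 + 1/2*2/15 + 0*1/5 = 4/15
  d_1[S1] = 1/2*4/15 + 1/2*3/5 + 0*11/15 = 13/30
  d_1[S2] = 1/2*1/3 + 1/2*4/15 + 0*1/15 = 3/10
d_1 = (S0=4/15, S1=13/30, S2=3/10)
  d_2[S0] = 4/15*2/5 + 13/30*2/15 + 3/10*1/5 = 101/450
  d_2[S1] = 4/15*4/15 + 13/30*3/5 + 3/10*11/15 = 124/225
  d_2[S2] = 4/15*1/3 + 13/30*4/15 + 3/10*1/15 = 101/450
d_2 = (S0=101/450, S1=124/225, S2=101/450)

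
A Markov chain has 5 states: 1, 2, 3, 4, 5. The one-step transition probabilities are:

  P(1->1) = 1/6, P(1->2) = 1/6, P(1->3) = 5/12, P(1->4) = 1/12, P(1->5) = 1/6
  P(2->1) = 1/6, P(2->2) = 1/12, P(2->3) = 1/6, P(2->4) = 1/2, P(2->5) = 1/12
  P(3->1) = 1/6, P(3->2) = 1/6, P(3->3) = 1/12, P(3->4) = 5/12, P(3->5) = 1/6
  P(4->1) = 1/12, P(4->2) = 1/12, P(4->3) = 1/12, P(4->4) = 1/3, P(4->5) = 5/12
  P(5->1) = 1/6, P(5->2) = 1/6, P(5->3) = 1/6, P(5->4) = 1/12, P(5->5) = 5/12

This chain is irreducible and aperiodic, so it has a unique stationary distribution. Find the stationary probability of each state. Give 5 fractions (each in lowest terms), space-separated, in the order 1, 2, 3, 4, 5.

Answer: 221/1524 17/127 85/508 33/127 112/381

Derivation:
The stationary distribution satisfies pi = pi * P, i.e.:
  pi_1 = 1/6*pi_1 + 1/6*pi_2 + 1/6*pi_3 + 1/12*pi_4 + 1/6*pi_5
  pi_2 = 1/6*pi_1 + 1/12*pi_2 + 1/6*pi_3 + 1/12*pi_4 + 1/6*pi_5
  pi_3 = 5/12*pi_1 + 1/6*pi_2 + 1/12*pi_3 + 1/12*pi_4 + 1/6*pi_5
  pi_4 = 1/12*pi_1 + 1/2*pi_2 + 5/12*pi_3 + 1/3*pi_4 + 1/12*pi_5
  pi_5 = 1/6*pi_1 + 1/12*pi_2 + 1/6*pi_3 + 5/12*pi_4 + 5/12*pi_5
with normalization: pi_1 + pi_2 + pi_3 + pi_4 + pi_5 = 1.

Using the first 4 balance equations plus normalization, the linear system A*pi = b is:
  [-5/6, 1/6, 1/6, 1/12, 1/6] . pi = 0
  [1/6, -11/12, 1/6, 1/12, 1/6] . pi = 0
  [5/12, 1/6, -11/12, 1/12, 1/6] . pi = 0
  [1/12, 1/2, 5/12, -2/3, 1/12] . pi = 0
  [1, 1, 1, 1, 1] . pi = 1

Solving yields:
  pi_1 = 221/1524
  pi_2 = 17/127
  pi_3 = 85/508
  pi_4 = 33/127
  pi_5 = 112/381

Verification (pi * P):
  221/1524*1/6 + 17/127*1/6 + 85/508*1/6 + 33/127*1/12 + 112/381*1/6 = 221/1524 = pi_1  (ok)
  221/1524*1/6 + 17/127*1/12 + 85/508*1/6 + 33/127*1/12 + 112/381*1/6 = 17/127 = pi_2  (ok)
  221/1524*5/12 + 17/127*1/6 + 85/508*1/12 + 33/127*1/12 + 112/381*1/6 = 85/508 = pi_3  (ok)
  221/1524*1/12 + 17/127*1/2 + 85/508*5/12 + 33/127*1/3 + 112/381*1/12 = 33/127 = pi_4  (ok)
  221/1524*1/6 + 17/127*1/12 + 85/508*1/6 + 33/127*5/12 + 112/381*5/12 = 112/381 = pi_5  (ok)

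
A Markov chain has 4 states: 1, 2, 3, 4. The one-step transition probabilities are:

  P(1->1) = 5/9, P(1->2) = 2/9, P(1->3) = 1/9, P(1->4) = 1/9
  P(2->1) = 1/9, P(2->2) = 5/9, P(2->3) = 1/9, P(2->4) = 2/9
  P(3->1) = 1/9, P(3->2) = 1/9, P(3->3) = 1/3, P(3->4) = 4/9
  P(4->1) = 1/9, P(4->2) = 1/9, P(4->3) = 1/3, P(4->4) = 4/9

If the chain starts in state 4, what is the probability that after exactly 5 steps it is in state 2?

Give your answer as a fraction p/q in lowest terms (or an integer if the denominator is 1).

Computing P^5 by repeated multiplication:
P^1 =
  1: [5/9, 2/9, 1/9, 1/9]
  2: [1/9, 5/9, 1/9, 2/9]
  3: [1/9, 1/9, 1/3, 4/9]
  4: [1/9, 1/9, 1/3, 4/9]
P^2 =
  1: [29/81, 22/81, 13/81, 17/81]
  2: [13/81, 10/27, 5/27, 23/81]
  3: [13/81, 14/81, 23/81, 31/81]
  4: [13/81, 14/81, 23/81, 31/81]
P^3 =
  1: [197/729, 22/81, 47/243, 193/729]
  2: [133/729, 214/729, 157/729, 25/81]
  3: [133/729, 50/243, 7/27, 257/729]
  4: [133/729, 50/243, 7/27, 257/729]
P^4 =
  1: [1517/6561, 1718/6561, 1397/6561, 643/2187]
  2: [1261/6561, 1718/6561, 1493/6561, 2089/6561]
  3: [1261/6561, 1462/6561, 1621/6561, 739/2187]
  4: [1261/6561, 1462/6561, 1621/6561, 739/2187]
P^5 =
  1: [12629/59049, 14950/59049, 13213/59049, 18257/59049]
  2: [11605/59049, 4898/19683, 1525/6561, 19025/59049]
  3: [11605/59049, 13670/59049, 14237/59049, 19537/59049]
  4: [11605/59049, 13670/59049, 14237/59049, 19537/59049]

(P^5)[4 -> 2] = 13670/59049

Answer: 13670/59049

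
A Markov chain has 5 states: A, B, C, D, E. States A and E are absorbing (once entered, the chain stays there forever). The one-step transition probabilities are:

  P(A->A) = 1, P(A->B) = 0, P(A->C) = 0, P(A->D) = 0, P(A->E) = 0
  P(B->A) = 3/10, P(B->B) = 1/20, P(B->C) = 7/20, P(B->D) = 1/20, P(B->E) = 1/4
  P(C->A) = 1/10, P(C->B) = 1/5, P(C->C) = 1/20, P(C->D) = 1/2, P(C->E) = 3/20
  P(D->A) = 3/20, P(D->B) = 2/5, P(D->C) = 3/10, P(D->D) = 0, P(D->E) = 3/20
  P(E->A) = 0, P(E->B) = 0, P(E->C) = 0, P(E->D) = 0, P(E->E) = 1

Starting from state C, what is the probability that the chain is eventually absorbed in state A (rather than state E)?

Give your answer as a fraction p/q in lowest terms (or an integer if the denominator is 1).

Answer: 1143/2392

Derivation:
Let a_i = P(absorbed in A | start in state i).
Boundary conditions: a_A = 1, a_E = 0.
For each transient state i, a_i = sum_j P(i->j) * a_j:
  a_B = 3/10*a_A + 1/20*a_B + 7/20*a_C + 1/20*a_D + 1/4*a_E
  a_C = 1/10*a_A + 1/5*a_B + 1/20*a_C + 1/2*a_D + 3/20*a_E
  a_D = 3/20*a_A + 2/5*a_B + 3/10*a_C + 0*a_D + 3/20*a_E

Substituting a_A = 1 and a_E = 0, rearrange to (I - Q) a = r where r[i] = P(i -> A):
  [19/20, -7/20, -1/20] . (a_B, a_C, a_D) = 3/10
  [-1/5, 19/20, -1/2] . (a_B, a_C, a_D) = 1/10
  [-2/5, -3/10, 1] . (a_B, a_C, a_D) = 3/20

Solving yields:
  a_B = 2479/4784
  a_C = 1143/2392
  a_D = 2395/4784

Starting state is C, so the absorption probability is a_C = 1143/2392.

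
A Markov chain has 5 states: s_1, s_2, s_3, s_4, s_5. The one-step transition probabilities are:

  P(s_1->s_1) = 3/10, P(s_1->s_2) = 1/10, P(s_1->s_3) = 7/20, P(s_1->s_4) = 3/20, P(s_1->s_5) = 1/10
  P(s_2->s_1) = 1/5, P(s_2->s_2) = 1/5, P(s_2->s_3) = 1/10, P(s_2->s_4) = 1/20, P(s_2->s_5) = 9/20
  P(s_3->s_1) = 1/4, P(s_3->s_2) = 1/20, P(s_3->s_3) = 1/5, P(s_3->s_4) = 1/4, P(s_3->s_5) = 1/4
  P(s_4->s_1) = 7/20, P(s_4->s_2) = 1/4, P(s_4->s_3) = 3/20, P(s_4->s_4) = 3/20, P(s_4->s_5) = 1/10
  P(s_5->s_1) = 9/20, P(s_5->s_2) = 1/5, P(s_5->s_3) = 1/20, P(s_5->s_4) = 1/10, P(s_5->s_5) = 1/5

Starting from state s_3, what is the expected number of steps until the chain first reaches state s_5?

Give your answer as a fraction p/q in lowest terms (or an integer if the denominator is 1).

Answer: 200/41

Derivation:
Let h_i = expected steps to first reach s_5 from state i.
Boundary: h_s_5 = 0.
First-step equations for the other states:
  h_s_1 = 1 + 3/10*h_s_1 + 1/10*h_s_2 + 7/20*h_s_3 + 3/20*h_s_4 + 1/10*h_s_5
  h_s_2 = 1 + 1/5*h_s_1 + 1/5*h_s_2 + 1/10*h_s_3 + 1/20*h_s_4 + 9/20*h_s_5
  h_s_3 = 1 + 1/4*h_s_1 + 1/20*h_s_2 + 1/5*h_s_3 + 1/4*h_s_4 + 1/4*h_s_5
  h_s_4 = 1 + 7/20*h_s_1 + 1/4*h_s_2 + 3/20*h_s_3 + 3/20*h_s_4 + 1/10*h_s_5

Substituting h_s_5 = 0 and rearranging gives the linear system (I - Q) h = 1:
  [7/10, -1/10, -7/20, -3/20] . (h_s_1, h_s_2, h_s_3, h_s_4) = 1
  [-1/5, 4/5, -1/10, -1/20] . (h_s_1, h_s_2, h_s_3, h_s_4) = 1
  [-1/4, -1/20, 4/5, -1/4] . (h_s_1, h_s_2, h_s_3, h_s_4) = 1
  [-7/20, -1/4, -3/20, 17/20] . (h_s_1, h_s_2, h_s_3, h_s_4) = 1

Solving yields:
  h_s_1 = 680/123
  h_s_2 = 440/123
  h_s_3 = 200/41
  h_s_4 = 220/41

Starting state is s_3, so the expected hitting time is h_s_3 = 200/41.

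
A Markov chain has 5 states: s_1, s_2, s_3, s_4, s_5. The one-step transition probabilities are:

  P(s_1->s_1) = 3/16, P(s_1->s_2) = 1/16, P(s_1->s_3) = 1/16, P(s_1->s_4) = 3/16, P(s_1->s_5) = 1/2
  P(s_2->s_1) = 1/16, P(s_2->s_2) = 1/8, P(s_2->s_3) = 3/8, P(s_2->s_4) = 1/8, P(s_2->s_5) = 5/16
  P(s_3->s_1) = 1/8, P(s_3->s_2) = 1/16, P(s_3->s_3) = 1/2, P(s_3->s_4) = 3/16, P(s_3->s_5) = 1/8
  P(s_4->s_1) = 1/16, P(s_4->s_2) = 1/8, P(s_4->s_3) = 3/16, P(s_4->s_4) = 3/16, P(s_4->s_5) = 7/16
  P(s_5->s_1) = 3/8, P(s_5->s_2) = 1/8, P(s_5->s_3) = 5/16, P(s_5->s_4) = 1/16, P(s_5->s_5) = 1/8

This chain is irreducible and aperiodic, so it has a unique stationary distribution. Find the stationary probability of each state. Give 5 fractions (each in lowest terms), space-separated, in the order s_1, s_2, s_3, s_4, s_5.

The stationary distribution satisfies pi = pi * P, i.e.:
  pi_s_1 = 3/16*pi_s_1 + 1/16*pi_s_2 + 1/8*pi_s_3 + 1/16*pi_s_4 + 3/8*pi_s_5
  pi_s_2 = 1/16*pi_s_1 + 1/8*pi_s_2 + 1/16*pi_s_3 + 1/8*pi_s_4 + 1/8*pi_s_5
  pi_s_3 = 1/16*pi_s_1 + 3/8*pi_s_2 + 1/2*pi_s_3 + 3/16*pi_s_4 + 5/16*pi_s_5
  pi_s_4 = 3/16*pi_s_1 + 1/8*pi_s_2 + 3/16*pi_s_3 + 3/16*pi_s_4 + 1/16*pi_s_5
  pi_s_5 = 1/2*pi_s_1 + 5/16*pi_s_2 + 1/8*pi_s_3 + 7/16*pi_s_4 + 1/8*pi_s_5
with normalization: pi_s_1 + pi_s_2 + pi_s_3 + pi_s_4 + pi_s_5 = 1.

Using the first 4 balance equations plus normalization, the linear system A*pi = b is:
  [-13/16, 1/16, 1/8, 1/16, 3/8] . pi = 0
  [1/16, -7/8, 1/16, 1/8, 1/8] . pi = 0
  [1/16, 3/8, -1/2, 3/16, 5/16] . pi = 0
  [3/16, 1/8, 3/16, -13/16, 1/16] . pi = 0
  [1, 1, 1, 1, 1] . pi = 1

Solving yields:
  pi_s_1 = 370/1987
  pi_s_2 = 1679/17883
  pi_s_3 = 5572/17883
  pi_s_4 = 2669/17883
  pi_s_5 = 4633/17883

Verification (pi * P):
  370/1987*3/16 + 1679/17883*1/16 + 5572/17883*1/8 + 2669/17883*1/16 + 4633/17883*3/8 = 370/1987 = pi_s_1  (ok)
  370/1987*1/16 + 1679/17883*1/8 + 5572/17883*1/16 + 2669/17883*1/8 + 4633/17883*1/8 = 1679/17883 = pi_s_2  (ok)
  370/1987*1/16 + 1679/17883*3/8 + 5572/17883*1/2 + 2669/17883*3/16 + 4633/17883*5/16 = 5572/17883 = pi_s_3  (ok)
  370/1987*3/16 + 1679/17883*1/8 + 5572/17883*3/16 + 2669/17883*3/16 + 4633/17883*1/16 = 2669/17883 = pi_s_4  (ok)
  370/1987*1/2 + 1679/17883*5/16 + 5572/17883*1/8 + 2669/17883*7/16 + 4633/17883*1/8 = 4633/17883 = pi_s_5  (ok)

Answer: 370/1987 1679/17883 5572/17883 2669/17883 4633/17883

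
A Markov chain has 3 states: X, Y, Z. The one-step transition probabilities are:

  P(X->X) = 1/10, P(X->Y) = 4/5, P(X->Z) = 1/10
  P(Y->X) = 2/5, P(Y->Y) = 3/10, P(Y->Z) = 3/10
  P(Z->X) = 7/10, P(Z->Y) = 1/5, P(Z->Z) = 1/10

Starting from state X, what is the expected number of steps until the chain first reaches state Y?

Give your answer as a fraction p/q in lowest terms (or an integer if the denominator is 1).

Answer: 50/37

Derivation:
Let h_i = expected steps to first reach Y from state i.
Boundary: h_Y = 0.
First-step equations for the other states:
  h_X = 1 + 1/10*h_X + 4/5*h_Y + 1/10*h_Z
  h_Z = 1 + 7/10*h_X + 1/5*h_Y + 1/10*h_Z

Substituting h_Y = 0 and rearranging gives the linear system (I - Q) h = 1:
  [9/10, -1/10] . (h_X, h_Z) = 1
  [-7/10, 9/10] . (h_X, h_Z) = 1

Solving yields:
  h_X = 50/37
  h_Z = 80/37

Starting state is X, so the expected hitting time is h_X = 50/37.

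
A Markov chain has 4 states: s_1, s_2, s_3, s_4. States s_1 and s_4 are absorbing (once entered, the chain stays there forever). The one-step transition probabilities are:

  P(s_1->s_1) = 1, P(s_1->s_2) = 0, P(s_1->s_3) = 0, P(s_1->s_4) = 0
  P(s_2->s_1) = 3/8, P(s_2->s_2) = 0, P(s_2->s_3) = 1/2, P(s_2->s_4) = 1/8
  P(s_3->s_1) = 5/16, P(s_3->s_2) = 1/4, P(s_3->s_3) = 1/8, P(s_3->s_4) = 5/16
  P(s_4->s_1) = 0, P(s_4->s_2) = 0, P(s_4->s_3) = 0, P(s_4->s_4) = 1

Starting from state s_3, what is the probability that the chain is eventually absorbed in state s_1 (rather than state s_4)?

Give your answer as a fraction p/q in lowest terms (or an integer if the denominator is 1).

Answer: 13/24

Derivation:
Let a_i = P(absorbed in s_1 | start in state i).
Boundary conditions: a_s_1 = 1, a_s_4 = 0.
For each transient state i, a_i = sum_j P(i->j) * a_j:
  a_s_2 = 3/8*a_s_1 + 0*a_s_2 + 1/2*a_s_3 + 1/8*a_s_4
  a_s_3 = 5/16*a_s_1 + 1/4*a_s_2 + 1/8*a_s_3 + 5/16*a_s_4

Substituting a_s_1 = 1 and a_s_4 = 0, rearrange to (I - Q) a = r where r[i] = P(i -> s_1):
  [1, -1/2] . (a_s_2, a_s_3) = 3/8
  [-1/4, 7/8] . (a_s_2, a_s_3) = 5/16

Solving yields:
  a_s_2 = 31/48
  a_s_3 = 13/24

Starting state is s_3, so the absorption probability is a_s_3 = 13/24.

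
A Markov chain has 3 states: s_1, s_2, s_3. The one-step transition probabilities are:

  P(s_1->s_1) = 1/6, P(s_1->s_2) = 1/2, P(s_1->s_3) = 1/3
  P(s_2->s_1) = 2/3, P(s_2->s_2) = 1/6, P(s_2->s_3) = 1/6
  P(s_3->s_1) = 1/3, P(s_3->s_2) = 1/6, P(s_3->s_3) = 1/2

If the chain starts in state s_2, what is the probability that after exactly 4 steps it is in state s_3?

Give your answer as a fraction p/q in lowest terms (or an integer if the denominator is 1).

Computing P^4 by repeated multiplication:
P^1 =
  s_1: [1/6, 1/2, 1/3]
  s_2: [2/3, 1/6, 1/6]
  s_3: [1/3, 1/6, 1/2]
P^2 =
  s_1: [17/36, 2/9, 11/36]
  s_2: [5/18, 7/18, 1/3]
  s_3: [1/3, 5/18, 7/18]
P^3 =
  s_1: [71/216, 35/108, 25/72]
  s_2: [5/12, 7/27, 35/108]
  s_3: [10/27, 5/18, 19/54]
P^4 =
  s_1: [167/432, 179/648, 437/1296]
  s_2: [227/648, 11/36, 223/648]
  s_3: [59/162, 47/162, 28/81]

(P^4)[s_2 -> s_3] = 223/648

Answer: 223/648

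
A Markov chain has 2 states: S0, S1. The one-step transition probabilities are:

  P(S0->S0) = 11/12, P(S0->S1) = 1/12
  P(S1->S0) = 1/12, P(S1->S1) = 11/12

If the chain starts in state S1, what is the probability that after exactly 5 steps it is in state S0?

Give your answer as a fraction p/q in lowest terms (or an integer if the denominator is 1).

Computing P^5 by repeated multiplication:
P^1 =
  S0: [11/12, 1/12]
  S1: [1/12, 11/12]
P^2 =
  S0: [61/72, 11/72]
  S1: [11/72, 61/72]
P^3 =
  S0: [341/432, 91/432]
  S1: [91/432, 341/432]
P^4 =
  S0: [1921/2592, 671/2592]
  S1: [671/2592, 1921/2592]
P^5 =
  S0: [10901/15552, 4651/15552]
  S1: [4651/15552, 10901/15552]

(P^5)[S1 -> S0] = 4651/15552

Answer: 4651/15552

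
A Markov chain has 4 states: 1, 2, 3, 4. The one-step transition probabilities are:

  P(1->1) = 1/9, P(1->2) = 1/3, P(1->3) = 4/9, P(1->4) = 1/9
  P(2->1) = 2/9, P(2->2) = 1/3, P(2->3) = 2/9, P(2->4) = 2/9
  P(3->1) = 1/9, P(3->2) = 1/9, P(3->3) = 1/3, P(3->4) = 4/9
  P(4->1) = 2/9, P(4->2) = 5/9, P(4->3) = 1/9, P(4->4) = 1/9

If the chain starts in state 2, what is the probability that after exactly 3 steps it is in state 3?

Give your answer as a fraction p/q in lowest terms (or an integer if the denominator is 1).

Computing P^3 by repeated multiplication:
P^1 =
  1: [1/9, 1/3, 4/9, 1/9]
  2: [2/9, 1/3, 2/9, 2/9]
  3: [1/9, 1/9, 1/3, 4/9]
  4: [2/9, 5/9, 1/9, 1/9]
P^2 =
  1: [13/81, 7/27, 23/81, 8/27]
  2: [14/81, 1/3, 22/81, 2/9]
  3: [14/81, 29/81, 19/81, 19/81]
  4: [5/27, 1/3, 22/81, 17/81]
P^3 =
  1: [14/81, 245/729, 187/729, 19/81]
  2: [14/81, 235/729, 194/729, 58/243]
  3: [43/243, 1/3, 190/729, 167/729]
  4: [125/729, 233/729, 197/729, 58/243]

(P^3)[2 -> 3] = 194/729

Answer: 194/729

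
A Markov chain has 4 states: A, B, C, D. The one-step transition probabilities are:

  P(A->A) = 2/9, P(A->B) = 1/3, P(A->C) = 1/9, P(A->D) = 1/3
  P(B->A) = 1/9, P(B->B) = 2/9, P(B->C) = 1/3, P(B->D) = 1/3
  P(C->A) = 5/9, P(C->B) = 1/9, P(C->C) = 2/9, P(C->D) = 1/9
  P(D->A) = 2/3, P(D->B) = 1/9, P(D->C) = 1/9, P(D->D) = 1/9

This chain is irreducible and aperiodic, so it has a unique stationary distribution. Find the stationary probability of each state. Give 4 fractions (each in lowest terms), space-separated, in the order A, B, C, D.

The stationary distribution satisfies pi = pi * P, i.e.:
  pi_A = 2/9*pi_A + 1/9*pi_B + 5/9*pi_C + 2/3*pi_D
  pi_B = 1/3*pi_A + 2/9*pi_B + 1/9*pi_C + 1/9*pi_D
  pi_C = 1/9*pi_A + 1/3*pi_B + 2/9*pi_C + 1/9*pi_D
  pi_D = 1/3*pi_A + 1/3*pi_B + 1/9*pi_C + 1/9*pi_D
with normalization: pi_A + pi_B + pi_C + pi_D = 1.

Using the first 3 balance equations plus normalization, the linear system A*pi = b is:
  [-7/9, 1/9, 5/9, 2/3] . pi = 0
  [1/3, -7/9, 1/9, 1/9] . pi = 0
  [1/9, 1/3, -7/9, 1/9] . pi = 0
  [1, 1, 1, 1] . pi = 1

Solving yields:
  pi_A = 167/458
  pi_B = 99/458
  pi_C = 41/229
  pi_D = 55/229

Verification (pi * P):
  167/458*2/9 + 99/458*1/9 + 41/229*5/9 + 55/229*2/3 = 167/458 = pi_A  (ok)
  167/458*1/3 + 99/458*2/9 + 41/229*1/9 + 55/229*1/9 = 99/458 = pi_B  (ok)
  167/458*1/9 + 99/458*1/3 + 41/229*2/9 + 55/229*1/9 = 41/229 = pi_C  (ok)
  167/458*1/3 + 99/458*1/3 + 41/229*1/9 + 55/229*1/9 = 55/229 = pi_D  (ok)

Answer: 167/458 99/458 41/229 55/229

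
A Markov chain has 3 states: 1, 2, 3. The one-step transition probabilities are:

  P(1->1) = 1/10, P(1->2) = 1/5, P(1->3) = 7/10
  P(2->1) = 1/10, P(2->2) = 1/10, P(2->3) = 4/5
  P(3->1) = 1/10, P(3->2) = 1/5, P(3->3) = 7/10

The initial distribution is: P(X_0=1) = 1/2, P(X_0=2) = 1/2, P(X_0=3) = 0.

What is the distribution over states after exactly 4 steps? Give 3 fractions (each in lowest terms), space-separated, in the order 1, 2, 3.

Propagating the distribution step by step (d_{t+1} = d_t * P):
d_0 = (1=1/2, 2=1/2, 3=0)
  d_1[1] = 1/2*1/10 + 1/2*1/10 + 0*1/10 = 1/10
  d_1[2] = 1/2*1/5 + 1/2*1/10 + 0*1/5 = 3/20
  d_1[3] = 1/2*7/10 + 1/2*4/5 + 0*7/10 = 3/4
d_1 = (1=1/10, 2=3/20, 3=3/4)
  d_2[1] = 1/10*1/10 + 3/20*1/10 + 3/4*1/10 = 1/10
  d_2[2] = 1/10*1/5 + 3/20*1/10 + 3/4*1/5 = 37/200
  d_2[3] = 1/10*7/10 + 3/20*4/5 + 3/4*7/10 = 143/200
d_2 = (1=1/10, 2=37/200, 3=143/200)
  d_3[1] = 1/10*1/10 + 37/200*1/10 + 143/200*1/10 = 1/10
  d_3[2] = 1/10*1/5 + 37/200*1/10 + 143/200*1/5 = 363/2000
  d_3[3] = 1/10*7/10 + 37/200*4/5 + 143/200*7/10 = 1437/2000
d_3 = (1=1/10, 2=363/2000, 3=1437/2000)
  d_4[1] = 1/10*1/10 + 363/2000*1/10 + 1437/2000*1/10 = 1/10
  d_4[2] = 1/10*1/5 + 363/2000*1/10 + 1437/2000*1/5 = 3637/20000
  d_4[3] = 1/10*7/10 + 363/2000*4/5 + 1437/2000*7/10 = 14363/20000
d_4 = (1=1/10, 2=3637/20000, 3=14363/20000)

Answer: 1/10 3637/20000 14363/20000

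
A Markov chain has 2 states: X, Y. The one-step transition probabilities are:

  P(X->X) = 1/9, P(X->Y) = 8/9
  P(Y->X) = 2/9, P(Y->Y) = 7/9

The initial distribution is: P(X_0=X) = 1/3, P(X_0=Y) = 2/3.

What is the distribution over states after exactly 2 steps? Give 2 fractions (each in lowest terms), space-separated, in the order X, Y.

Answer: 49/243 194/243

Derivation:
Propagating the distribution step by step (d_{t+1} = d_t * P):
d_0 = (X=1/3, Y=2/3)
  d_1[X] = 1/3*1/9 + 2/3*2/9 = 5/27
  d_1[Y] = 1/3*8/9 + 2/3*7/9 = 22/27
d_1 = (X=5/27, Y=22/27)
  d_2[X] = 5/27*1/9 + 22/27*2/9 = 49/243
  d_2[Y] = 5/27*8/9 + 22/27*7/9 = 194/243
d_2 = (X=49/243, Y=194/243)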